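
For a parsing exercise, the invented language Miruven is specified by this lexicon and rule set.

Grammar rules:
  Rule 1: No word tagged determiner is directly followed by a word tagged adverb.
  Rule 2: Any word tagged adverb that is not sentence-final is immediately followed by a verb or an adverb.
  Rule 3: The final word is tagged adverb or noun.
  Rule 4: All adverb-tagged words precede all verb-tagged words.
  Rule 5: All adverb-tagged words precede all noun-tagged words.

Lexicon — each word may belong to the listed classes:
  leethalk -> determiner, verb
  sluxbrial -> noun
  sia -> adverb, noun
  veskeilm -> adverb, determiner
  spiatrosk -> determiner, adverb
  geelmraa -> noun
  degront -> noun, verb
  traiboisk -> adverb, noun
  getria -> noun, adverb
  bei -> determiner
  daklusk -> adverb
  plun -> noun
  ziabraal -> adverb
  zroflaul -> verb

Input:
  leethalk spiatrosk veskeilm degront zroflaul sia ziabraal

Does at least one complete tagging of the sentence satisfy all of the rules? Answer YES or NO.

NO

Candidates per position — 1:leethalk {determiner,verb}; 2:spiatrosk {determiner,adverb}; 3:veskeilm {adverb,determiner}; 4:degront {noun,verb}; 5:zroflaul {verb}; 6:sia {adverb,noun}; 7:ziabraal {adverb}.
Rule 4 cannot be satisfied by any choice of tags from the lexicon.
So there is no consistent tagging.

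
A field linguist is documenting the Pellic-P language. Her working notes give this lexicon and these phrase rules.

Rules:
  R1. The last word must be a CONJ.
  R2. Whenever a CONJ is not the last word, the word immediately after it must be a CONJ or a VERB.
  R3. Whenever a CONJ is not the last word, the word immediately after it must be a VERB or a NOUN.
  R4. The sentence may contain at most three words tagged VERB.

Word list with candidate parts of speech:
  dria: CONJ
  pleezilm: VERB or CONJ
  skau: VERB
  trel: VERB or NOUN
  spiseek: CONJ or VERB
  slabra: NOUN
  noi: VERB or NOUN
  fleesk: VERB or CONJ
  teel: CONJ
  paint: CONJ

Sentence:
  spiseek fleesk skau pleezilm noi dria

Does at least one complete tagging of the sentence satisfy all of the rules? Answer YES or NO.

Candidates per position — 1:spiseek {CONJ,VERB}; 2:fleesk {VERB,CONJ}; 3:skau {VERB}; 4:pleezilm {VERB,CONJ}; 5:noi {VERB,NOUN}; 6:dria {CONJ}.
One satisfying assignment: VERB CONJ VERB CONJ VERB CONJ.
Rule-by-rule: rule 1 ✓; rule 2 ✓; rule 3 ✓; rule 4 ✓.

YES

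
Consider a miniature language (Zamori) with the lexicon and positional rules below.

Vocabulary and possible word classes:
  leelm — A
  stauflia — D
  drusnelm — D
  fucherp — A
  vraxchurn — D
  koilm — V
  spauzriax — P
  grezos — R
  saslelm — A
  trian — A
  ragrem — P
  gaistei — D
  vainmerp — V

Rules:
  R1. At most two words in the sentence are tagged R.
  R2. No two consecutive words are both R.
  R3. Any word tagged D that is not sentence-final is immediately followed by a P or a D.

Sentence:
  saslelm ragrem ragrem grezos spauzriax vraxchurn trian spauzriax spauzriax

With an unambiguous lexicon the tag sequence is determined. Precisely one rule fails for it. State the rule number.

3

Fixed tagging: A P P R P D A P P.
Checking each rule: R1 ok, R2 ok, R3 fails.
Only rule 3 fails.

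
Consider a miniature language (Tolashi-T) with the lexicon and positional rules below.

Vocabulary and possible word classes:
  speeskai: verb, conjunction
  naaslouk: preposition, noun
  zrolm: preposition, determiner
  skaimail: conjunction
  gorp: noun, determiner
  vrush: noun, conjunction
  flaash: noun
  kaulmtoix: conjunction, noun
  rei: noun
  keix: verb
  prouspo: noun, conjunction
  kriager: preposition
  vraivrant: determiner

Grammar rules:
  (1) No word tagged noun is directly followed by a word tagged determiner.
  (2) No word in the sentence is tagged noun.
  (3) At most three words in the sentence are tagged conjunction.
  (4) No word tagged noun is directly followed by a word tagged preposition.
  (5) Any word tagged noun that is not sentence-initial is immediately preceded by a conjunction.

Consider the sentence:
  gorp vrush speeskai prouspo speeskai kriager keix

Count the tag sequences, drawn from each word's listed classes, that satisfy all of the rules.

Candidates per position — 1:gorp {noun,determiner}; 2:vrush {noun,conjunction}; 3:speeskai {verb,conjunction}; 4:prouspo {noun,conjunction}; 5:speeskai {verb,conjunction}; 6:kriager {preposition}; 7:keix {verb}.
There are 32 candidate sequences in total.
The sequences that satisfy every rule: determiner conjunction verb conjunction verb preposition verb; determiner conjunction verb conjunction conjunction preposition verb; determiner conjunction conjunction conjunction verb preposition verb.
Count = 3.

3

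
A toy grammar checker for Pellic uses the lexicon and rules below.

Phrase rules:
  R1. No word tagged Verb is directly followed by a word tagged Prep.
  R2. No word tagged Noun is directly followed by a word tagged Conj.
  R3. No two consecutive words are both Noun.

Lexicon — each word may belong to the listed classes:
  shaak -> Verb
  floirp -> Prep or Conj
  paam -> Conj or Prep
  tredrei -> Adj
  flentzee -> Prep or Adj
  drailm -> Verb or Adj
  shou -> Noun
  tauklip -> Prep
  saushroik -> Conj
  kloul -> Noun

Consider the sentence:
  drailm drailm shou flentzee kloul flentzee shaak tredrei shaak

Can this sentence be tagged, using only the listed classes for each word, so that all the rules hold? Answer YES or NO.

Candidates per position — 1:drailm {Verb,Adj}; 2:drailm {Verb,Adj}; 3:shou {Noun}; 4:flentzee {Prep,Adj}; 5:kloul {Noun}; 6:flentzee {Prep,Adj}; 7:shaak {Verb}; 8:tredrei {Adj}; 9:shaak {Verb}.
One satisfying assignment: Adj Verb Noun Prep Noun Adj Verb Adj Verb.
Checking: rule 1 ok; rule 2 ok; rule 3 ok.

YES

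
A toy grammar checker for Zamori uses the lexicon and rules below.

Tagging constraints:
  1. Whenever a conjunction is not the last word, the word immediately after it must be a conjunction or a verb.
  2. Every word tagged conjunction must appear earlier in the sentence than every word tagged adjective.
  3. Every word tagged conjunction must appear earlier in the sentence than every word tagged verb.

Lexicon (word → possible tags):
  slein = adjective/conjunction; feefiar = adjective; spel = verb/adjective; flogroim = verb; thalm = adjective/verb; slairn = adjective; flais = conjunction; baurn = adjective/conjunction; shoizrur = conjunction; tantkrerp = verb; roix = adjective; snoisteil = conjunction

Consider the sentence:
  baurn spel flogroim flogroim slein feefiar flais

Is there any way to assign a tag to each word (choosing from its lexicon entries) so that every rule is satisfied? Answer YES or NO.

Candidates per position — 1:baurn {adjective,conjunction}; 2:spel {verb,adjective}; 3:flogroim {verb}; 4:flogroim {verb}; 5:slein {adjective,conjunction}; 6:feefiar {adjective}; 7:flais {conjunction}.
Rule 2 cannot be satisfied by any choice of tags from the lexicon.
So there is no consistent tagging.

NO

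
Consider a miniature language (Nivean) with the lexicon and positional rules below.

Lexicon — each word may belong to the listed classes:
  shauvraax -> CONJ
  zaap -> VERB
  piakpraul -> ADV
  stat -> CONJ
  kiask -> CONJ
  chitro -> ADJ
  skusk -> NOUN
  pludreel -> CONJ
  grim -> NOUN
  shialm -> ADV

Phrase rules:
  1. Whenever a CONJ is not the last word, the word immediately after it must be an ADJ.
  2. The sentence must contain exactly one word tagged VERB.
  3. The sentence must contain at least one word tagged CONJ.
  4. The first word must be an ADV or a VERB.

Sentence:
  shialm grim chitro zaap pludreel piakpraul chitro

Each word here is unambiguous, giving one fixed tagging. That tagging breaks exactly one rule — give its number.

1

Fixed tagging: ADV NOUN ADJ VERB CONJ ADV ADJ.
Checking each rule: R1 ✗, R2 ✓, R3 ✓, R4 ✓.
Only rule 1 fails.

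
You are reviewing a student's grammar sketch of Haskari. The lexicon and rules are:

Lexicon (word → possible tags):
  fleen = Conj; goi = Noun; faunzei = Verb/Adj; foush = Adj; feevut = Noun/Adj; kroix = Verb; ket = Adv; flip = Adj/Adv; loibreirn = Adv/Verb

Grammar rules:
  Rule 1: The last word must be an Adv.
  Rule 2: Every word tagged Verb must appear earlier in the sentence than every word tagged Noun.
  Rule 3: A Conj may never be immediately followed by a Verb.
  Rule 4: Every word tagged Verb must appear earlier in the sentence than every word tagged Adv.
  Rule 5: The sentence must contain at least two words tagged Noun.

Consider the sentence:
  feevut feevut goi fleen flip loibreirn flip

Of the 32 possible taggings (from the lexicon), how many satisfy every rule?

6

Candidates per position — 1:feevut {Noun,Adj}; 2:feevut {Noun,Adj}; 3:goi {Noun}; 4:fleen {Conj}; 5:flip {Adj,Adv}; 6:loibreirn {Adv,Verb}; 7:flip {Adj,Adv}.
There are 32 candidate sequences in total.
Checking each against the rules leaves 6 sequences.
Count = 6.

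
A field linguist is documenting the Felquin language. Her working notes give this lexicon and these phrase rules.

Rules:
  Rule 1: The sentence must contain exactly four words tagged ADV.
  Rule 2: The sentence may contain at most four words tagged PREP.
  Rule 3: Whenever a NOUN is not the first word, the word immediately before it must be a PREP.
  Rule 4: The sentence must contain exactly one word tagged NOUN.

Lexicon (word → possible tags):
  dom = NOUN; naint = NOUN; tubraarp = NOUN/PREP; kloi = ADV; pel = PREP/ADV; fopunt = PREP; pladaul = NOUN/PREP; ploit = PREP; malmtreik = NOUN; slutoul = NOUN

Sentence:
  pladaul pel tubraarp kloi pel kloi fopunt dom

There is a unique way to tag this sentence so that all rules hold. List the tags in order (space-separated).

Candidates per position — 1:pladaul {NOUN,PREP}; 2:pel {PREP,ADV}; 3:tubraarp {NOUN,PREP}; 4:kloi {ADV}; 5:pel {PREP,ADV}; 6:kloi {ADV}; 7:fopunt {PREP}; 8:dom {NOUN}.
At position 1, choosing NOUN makes rule 4 impossible to satisfy; hence PREP.
At position 2, choosing PREP makes rule 1 impossible to satisfy; hence ADV.
At position 3, choosing NOUN makes rule 3 impossible to satisfy; hence PREP.
At position 5, choosing PREP makes rule 1 impossible to satisfy; hence ADV.
The unique satisfying tagging is: PREP ADV PREP ADV ADV ADV PREP NOUN.
Verifying each rule — rule 1 ✓; rule 2 ✓; rule 3 ✓; rule 4 ✓.

PREP ADV PREP ADV ADV ADV PREP NOUN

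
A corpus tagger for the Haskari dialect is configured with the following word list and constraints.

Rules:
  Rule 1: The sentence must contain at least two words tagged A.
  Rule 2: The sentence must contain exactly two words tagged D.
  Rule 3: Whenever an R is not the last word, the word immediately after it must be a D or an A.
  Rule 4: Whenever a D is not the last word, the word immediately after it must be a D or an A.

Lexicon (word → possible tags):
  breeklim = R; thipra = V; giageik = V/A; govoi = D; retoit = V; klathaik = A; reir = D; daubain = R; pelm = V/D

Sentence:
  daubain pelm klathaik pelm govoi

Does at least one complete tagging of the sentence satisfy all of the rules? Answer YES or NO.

NO

Candidates per position — 1:daubain {R}; 2:pelm {V,D}; 3:klathaik {A}; 4:pelm {V,D}; 5:govoi {D}.
Rule 1 cannot be satisfied by any choice of tags from the lexicon.
So there is no consistent tagging.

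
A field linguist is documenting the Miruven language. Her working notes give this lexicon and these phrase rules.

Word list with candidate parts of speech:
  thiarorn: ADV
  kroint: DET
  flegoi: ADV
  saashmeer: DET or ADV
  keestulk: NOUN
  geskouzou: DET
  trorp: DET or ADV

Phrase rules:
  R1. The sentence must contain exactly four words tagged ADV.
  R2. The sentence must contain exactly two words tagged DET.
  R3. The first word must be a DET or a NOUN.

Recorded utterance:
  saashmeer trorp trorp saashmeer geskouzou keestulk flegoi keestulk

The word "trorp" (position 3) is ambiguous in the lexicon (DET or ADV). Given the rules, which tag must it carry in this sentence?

ADV

Candidates per position — 1:saashmeer {DET,ADV}; 2:trorp {DET,ADV}; 3:trorp {DET,ADV}; 4:saashmeer {DET,ADV}; 5:geskouzou {DET}; 6:keestulk {NOUN}; 7:flegoi {ADV}; 8:keestulk {NOUN}.
Word 1 cannot be ADV — rule 3 would then fail for every completion. It is DET.
Word 2 cannot be DET — rule 1 would then fail for every completion. It is ADV.
Word 3 cannot be DET — rule 1 would then fail for every completion. It is ADV.
Word 4 cannot be DET — rule 1 would then fail for every completion. It is ADV.
The unique satisfying tagging is: DET ADV ADV ADV DET NOUN ADV NOUN.
Rule-by-rule: rule 1 satisfied; rule 2 satisfied; rule 3 satisfied.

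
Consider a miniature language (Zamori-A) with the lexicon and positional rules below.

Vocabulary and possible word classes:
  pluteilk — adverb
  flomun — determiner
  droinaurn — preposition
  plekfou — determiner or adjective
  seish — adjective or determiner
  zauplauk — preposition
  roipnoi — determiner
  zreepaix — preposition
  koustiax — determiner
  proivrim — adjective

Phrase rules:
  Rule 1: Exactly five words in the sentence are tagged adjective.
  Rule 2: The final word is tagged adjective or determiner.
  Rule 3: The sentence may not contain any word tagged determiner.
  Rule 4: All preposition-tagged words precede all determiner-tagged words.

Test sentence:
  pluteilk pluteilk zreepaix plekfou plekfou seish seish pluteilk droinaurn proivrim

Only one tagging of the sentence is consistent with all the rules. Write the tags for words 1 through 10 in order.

Candidates per position — 1:pluteilk {adverb}; 2:pluteilk {adverb}; 3:zreepaix {preposition}; 4:plekfou {determiner,adjective}; 5:plekfou {determiner,adjective}; 6:seish {adjective,determiner}; 7:seish {adjective,determiner}; 8:pluteilk {adverb}; 9:droinaurn {preposition}; 10:proivrim {adjective}.
Position 4: tagging it determiner would leave rule 1 unsatisfiable, so it must be adjective.
Position 5: tagging it determiner would leave rule 1 unsatisfiable, so it must be adjective.
Position 6: tagging it determiner would leave rule 1 unsatisfiable, so it must be adjective.
Position 7: tagging it determiner would leave rule 1 unsatisfiable, so it must be adjective.
The only consistent sequence is: adverb adverb preposition adjective adjective adjective adjective adverb preposition adjective.
Verifying each rule — rule 1 holds; rule 2 holds; rule 3 holds; rule 4 holds.

adverb adverb preposition adjective adjective adjective adjective adverb preposition adjective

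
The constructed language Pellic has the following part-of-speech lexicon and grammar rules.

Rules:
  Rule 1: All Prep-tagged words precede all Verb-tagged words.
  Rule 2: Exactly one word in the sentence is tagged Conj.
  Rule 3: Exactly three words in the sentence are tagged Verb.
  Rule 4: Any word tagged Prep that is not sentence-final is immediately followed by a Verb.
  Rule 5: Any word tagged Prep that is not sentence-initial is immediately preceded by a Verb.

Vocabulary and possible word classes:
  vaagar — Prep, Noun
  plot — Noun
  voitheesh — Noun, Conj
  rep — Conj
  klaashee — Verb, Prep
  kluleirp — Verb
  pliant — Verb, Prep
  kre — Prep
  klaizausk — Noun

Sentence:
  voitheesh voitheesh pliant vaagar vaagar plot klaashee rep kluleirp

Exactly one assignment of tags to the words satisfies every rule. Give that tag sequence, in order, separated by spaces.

Candidates per position — 1:voitheesh {Noun,Conj}; 2:voitheesh {Noun,Conj}; 3:pliant {Verb,Prep}; 4:vaagar {Prep,Noun}; 5:vaagar {Prep,Noun}; 6:plot {Noun}; 7:klaashee {Verb,Prep}; 8:rep {Conj}; 9:kluleirp {Verb}.
If word 1 were Conj, no tagging could satisfy rule 2; so word 1 is Noun.
If word 2 were Conj, no tagging could satisfy rule 2; so word 2 is Noun.
If word 3 were Prep, no tagging could satisfy rule 3; so word 3 is Verb.
If word 4 were Prep, no tagging could satisfy rule 1; so word 4 is Noun.
If word 5 were Prep, no tagging could satisfy rule 1; so word 5 is Noun.
If word 7 were Prep, no tagging could satisfy rule 1; so word 7 is Verb.
The only consistent sequence is: Noun Noun Verb Noun Noun Noun Verb Conj Verb.
Rule-by-rule: rule 1 ok; rule 2 ok; rule 3 ok; rule 4 ok; rule 5 ok.

Noun Noun Verb Noun Noun Noun Verb Conj Verb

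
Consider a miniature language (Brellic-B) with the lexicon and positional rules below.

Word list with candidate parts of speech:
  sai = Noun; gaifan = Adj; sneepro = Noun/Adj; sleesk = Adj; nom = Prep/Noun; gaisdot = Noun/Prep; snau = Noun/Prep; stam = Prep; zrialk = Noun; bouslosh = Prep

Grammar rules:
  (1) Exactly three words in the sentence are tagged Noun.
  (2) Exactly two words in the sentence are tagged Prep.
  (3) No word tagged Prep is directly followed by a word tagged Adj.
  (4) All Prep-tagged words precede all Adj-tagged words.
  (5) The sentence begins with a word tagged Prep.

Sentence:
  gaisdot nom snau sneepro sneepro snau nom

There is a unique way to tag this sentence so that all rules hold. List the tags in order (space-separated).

Prep Prep Noun Adj Adj Noun Noun

Candidates per position — 1:gaisdot {Noun,Prep}; 2:nom {Prep,Noun}; 3:snau {Noun,Prep}; 4:sneepro {Noun,Adj}; 5:sneepro {Noun,Adj}; 6:snau {Noun,Prep}; 7:nom {Prep,Noun}.
If word 1 were Noun, no tagging could satisfy rule 5; so word 1 is Prep.
The remaining ambiguous positions (2, 3, 4, 5, 6, 7) are resolved jointly — only one combination satisfies every rule.
The unique satisfying tagging is: Prep Prep Noun Adj Adj Noun Noun.
Verifying each rule — rule 1 ok; rule 2 ok; rule 3 ok; rule 4 ok; rule 5 ok.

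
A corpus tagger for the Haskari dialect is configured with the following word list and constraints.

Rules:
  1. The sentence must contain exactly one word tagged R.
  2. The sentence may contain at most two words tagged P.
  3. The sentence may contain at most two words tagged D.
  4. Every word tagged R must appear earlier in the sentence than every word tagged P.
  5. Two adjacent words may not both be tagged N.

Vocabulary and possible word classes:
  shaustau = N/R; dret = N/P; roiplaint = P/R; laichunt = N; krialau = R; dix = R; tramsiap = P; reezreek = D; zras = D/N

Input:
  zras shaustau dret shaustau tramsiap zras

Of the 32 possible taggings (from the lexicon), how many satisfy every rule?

Candidates per position — 1:zras {D,N}; 2:shaustau {N,R}; 3:dret {N,P}; 4:shaustau {N,R}; 5:tramsiap {P}; 6:zras {D,N}.
There are 32 candidate sequences in total.
The sequences that satisfy every rule: D R P N P D; D R P N P N; N R P N P D; N R P N P N.
Count = 4.

4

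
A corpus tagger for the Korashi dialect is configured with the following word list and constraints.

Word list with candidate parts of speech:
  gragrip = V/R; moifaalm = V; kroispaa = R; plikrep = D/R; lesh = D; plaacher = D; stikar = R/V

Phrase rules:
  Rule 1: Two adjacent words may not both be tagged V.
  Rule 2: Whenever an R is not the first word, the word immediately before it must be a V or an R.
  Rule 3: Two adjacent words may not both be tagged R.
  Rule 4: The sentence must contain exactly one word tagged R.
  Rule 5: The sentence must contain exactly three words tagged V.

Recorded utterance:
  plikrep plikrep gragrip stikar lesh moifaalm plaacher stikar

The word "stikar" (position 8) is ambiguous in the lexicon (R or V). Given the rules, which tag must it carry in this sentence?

Candidates per position — 1:plikrep {D,R}; 2:plikrep {D,R}; 3:gragrip {V,R}; 4:stikar {R,V}; 5:lesh {D}; 6:moifaalm {V}; 7:plaacher {D}; 8:stikar {R,V}.
At position 8, choosing R makes rule 2 impossible to satisfy; hence V.
The remaining ambiguous positions (1, 2, 3, 4) are resolved jointly — only one combination satisfies every rule.
The unique satisfying tagging is: D D V R D V D V.
Rule-by-rule: rule 1 holds; rule 2 holds; rule 3 holds; rule 4 holds; rule 5 holds.

V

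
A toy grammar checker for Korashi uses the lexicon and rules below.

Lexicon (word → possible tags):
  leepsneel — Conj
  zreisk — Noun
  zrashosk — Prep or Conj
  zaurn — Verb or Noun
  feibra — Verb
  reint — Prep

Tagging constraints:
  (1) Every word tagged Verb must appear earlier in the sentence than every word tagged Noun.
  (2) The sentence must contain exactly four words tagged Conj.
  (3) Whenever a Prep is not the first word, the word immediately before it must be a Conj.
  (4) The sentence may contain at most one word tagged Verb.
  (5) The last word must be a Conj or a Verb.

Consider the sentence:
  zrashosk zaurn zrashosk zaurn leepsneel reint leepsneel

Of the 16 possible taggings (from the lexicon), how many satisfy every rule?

2

Candidates per position — 1:zrashosk {Prep,Conj}; 2:zaurn {Verb,Noun}; 3:zrashosk {Prep,Conj}; 4:zaurn {Verb,Noun}; 5:leepsneel {Conj}; 6:reint {Prep}; 7:leepsneel {Conj}.
There are 16 candidate sequences in total.
The sequences that satisfy every rule: Conj Verb Conj Noun Conj Prep Conj; Conj Noun Conj Noun Conj Prep Conj.
Count = 2.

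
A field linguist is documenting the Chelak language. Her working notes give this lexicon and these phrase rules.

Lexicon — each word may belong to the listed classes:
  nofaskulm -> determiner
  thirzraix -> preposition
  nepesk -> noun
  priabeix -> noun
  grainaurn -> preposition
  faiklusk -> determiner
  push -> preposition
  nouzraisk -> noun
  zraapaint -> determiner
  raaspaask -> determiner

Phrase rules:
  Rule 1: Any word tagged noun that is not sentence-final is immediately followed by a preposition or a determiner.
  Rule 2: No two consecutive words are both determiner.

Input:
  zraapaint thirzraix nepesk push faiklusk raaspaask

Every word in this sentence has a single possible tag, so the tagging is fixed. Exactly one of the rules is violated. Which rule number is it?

Fixed tagging: determiner preposition noun preposition determiner determiner.
Applying the rules: R1 holds, R2 violated.
Only rule 2 fails.

2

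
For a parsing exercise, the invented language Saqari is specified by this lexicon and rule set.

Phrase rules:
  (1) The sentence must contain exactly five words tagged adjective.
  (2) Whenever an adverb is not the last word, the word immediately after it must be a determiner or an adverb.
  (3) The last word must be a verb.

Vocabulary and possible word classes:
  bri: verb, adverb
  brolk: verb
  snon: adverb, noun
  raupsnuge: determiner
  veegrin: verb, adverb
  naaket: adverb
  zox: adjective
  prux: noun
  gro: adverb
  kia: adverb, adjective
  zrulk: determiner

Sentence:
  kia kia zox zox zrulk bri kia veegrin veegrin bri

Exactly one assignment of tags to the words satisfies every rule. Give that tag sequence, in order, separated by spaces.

Candidates per position — 1:kia {adverb,adjective}; 2:kia {adverb,adjective}; 3:zox {adjective}; 4:zox {adjective}; 5:zrulk {determiner}; 6:bri {verb,adverb}; 7:kia {adverb,adjective}; 8:veegrin {verb,adverb}; 9:veegrin {verb,adverb}; 10:bri {verb,adverb}.
If word 1 were adverb, no tagging could satisfy rule 1; so word 1 is adjective.
If word 2 were adverb, no tagging could satisfy rule 1; so word 2 is adjective.
If word 7 were adverb, no tagging could satisfy rule 1; so word 7 is adjective.
If word 10 were adverb, no tagging could satisfy rule 3; so word 10 is verb.
If word 6 were adverb, no tagging could satisfy rule 2; so word 6 is verb.
If word 8 were adverb, no tagging could satisfy rule 2; so word 8 is verb.
If word 9 were adverb, no tagging could satisfy rule 2; so word 9 is verb.
So the tagging must be: adjective adjective adjective adjective determiner verb adjective verb verb verb.
Rule-by-rule: rule 1 ok; rule 2 ok; rule 3 ok.

adjective adjective adjective adjective determiner verb adjective verb verb verb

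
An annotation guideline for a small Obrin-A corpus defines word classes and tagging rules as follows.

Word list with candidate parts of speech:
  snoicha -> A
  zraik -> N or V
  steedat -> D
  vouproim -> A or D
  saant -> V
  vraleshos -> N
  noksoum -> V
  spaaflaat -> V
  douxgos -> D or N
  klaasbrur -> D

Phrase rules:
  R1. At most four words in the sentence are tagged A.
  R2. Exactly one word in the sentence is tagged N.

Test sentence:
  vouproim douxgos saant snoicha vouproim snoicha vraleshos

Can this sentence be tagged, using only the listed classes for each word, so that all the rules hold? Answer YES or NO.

Candidates per position — 1:vouproim {A,D}; 2:douxgos {D,N}; 3:saant {V}; 4:snoicha {A}; 5:vouproim {A,D}; 6:snoicha {A}; 7:vraleshos {N}.
One satisfying assignment: A D V A A A N.
Check: rule 1 ✓; rule 2 ✓.

YES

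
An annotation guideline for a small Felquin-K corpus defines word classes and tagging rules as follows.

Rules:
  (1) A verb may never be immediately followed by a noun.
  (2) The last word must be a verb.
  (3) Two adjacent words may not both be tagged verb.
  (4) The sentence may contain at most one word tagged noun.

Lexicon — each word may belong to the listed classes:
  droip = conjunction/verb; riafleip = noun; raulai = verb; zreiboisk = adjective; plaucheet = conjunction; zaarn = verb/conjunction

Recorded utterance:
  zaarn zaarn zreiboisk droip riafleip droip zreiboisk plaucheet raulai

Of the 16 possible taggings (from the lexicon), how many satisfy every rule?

6

Candidates per position — 1:zaarn {verb,conjunction}; 2:zaarn {verb,conjunction}; 3:zreiboisk {adjective}; 4:droip {conjunction,verb}; 5:riafleip {noun}; 6:droip {conjunction,verb}; 7:zreiboisk {adjective}; 8:plaucheet {conjunction}; 9:raulai {verb}.
There are 16 candidate sequences in total.
Checking each against the rules leaves 6 sequences.
Count = 6.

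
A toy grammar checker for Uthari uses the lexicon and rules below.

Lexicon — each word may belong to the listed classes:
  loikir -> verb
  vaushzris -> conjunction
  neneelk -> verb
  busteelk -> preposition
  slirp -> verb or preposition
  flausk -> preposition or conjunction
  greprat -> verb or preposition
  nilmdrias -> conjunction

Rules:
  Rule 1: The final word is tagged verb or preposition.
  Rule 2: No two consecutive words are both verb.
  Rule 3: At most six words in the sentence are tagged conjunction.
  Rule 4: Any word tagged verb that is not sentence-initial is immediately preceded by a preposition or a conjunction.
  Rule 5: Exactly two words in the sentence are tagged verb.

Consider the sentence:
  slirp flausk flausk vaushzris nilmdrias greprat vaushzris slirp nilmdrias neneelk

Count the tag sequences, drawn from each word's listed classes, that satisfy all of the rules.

12

Candidates per position — 1:slirp {verb,preposition}; 2:flausk {preposition,conjunction}; 3:flausk {preposition,conjunction}; 4:vaushzris {conjunction}; 5:nilmdrias {conjunction}; 6:greprat {verb,preposition}; 7:vaushzris {conjunction}; 8:slirp {verb,preposition}; 9:nilmdrias {conjunction}; 10:neneelk {verb}.
There are 32 candidate sequences in total.
Checking each against the rules leaves 12 sequences.
Count = 12.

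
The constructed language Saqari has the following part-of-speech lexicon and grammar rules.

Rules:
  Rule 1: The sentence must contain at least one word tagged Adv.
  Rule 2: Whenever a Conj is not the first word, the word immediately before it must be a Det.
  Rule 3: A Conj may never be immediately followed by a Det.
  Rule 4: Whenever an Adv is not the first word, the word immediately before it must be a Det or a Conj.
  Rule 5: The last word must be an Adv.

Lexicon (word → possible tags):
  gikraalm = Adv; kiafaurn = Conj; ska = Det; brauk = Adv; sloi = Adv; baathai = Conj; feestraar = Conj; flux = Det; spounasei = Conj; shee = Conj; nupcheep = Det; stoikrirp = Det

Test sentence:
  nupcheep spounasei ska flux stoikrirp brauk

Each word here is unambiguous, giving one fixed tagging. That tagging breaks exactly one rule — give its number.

Fixed tagging: Det Conj Det Det Det Adv.
Checking each rule: R1 holds, R2 holds, R3 violated, R4 holds, R5 holds.
Only rule 3 fails.

3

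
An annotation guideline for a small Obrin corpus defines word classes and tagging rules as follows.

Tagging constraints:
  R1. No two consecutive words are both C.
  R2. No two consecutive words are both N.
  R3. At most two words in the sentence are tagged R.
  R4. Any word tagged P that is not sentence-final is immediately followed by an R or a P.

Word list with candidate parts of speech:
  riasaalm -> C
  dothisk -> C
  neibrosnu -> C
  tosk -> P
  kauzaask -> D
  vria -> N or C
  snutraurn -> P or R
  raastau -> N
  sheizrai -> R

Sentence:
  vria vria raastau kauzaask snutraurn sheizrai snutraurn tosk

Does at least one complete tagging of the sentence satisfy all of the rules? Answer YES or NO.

YES

Candidates per position — 1:vria {N,C}; 2:vria {N,C}; 3:raastau {N}; 4:kauzaask {D}; 5:snutraurn {P,R}; 6:sheizrai {R}; 7:snutraurn {P,R}; 8:tosk {P}.
One satisfying assignment: N C N D P R P P.
Checking: rule 1 holds; rule 2 holds; rule 3 holds; rule 4 holds.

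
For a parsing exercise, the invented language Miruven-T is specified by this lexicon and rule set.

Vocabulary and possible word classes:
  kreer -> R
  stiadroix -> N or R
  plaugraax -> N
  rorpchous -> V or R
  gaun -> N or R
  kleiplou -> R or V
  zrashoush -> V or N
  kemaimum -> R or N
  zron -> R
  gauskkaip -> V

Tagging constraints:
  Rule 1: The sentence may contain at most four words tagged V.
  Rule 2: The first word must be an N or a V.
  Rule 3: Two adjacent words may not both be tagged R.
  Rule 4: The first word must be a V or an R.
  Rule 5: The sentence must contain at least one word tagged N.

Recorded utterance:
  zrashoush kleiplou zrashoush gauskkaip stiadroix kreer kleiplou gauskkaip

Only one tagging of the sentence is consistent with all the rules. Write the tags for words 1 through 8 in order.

V R N V N R V V

Candidates per position — 1:zrashoush {V,N}; 2:kleiplou {R,V}; 3:zrashoush {V,N}; 4:gauskkaip {V}; 5:stiadroix {N,R}; 6:kreer {R}; 7:kleiplou {R,V}; 8:gauskkaip {V}.
Position 1: N is ruled out by rule 4; that leaves V.
Position 5: R is ruled out by rule 3; that leaves N.
Position 7: R is ruled out by rule 3; that leaves V.
Position 2: V is ruled out by rule 1; that leaves R.
Position 3: V is ruled out by rule 1; that leaves N.
That leaves exactly one tagging: V R N V N R V V.
Checking: rule 1 ✓; rule 2 ✓; rule 3 ✓; rule 4 ✓; rule 5 ✓.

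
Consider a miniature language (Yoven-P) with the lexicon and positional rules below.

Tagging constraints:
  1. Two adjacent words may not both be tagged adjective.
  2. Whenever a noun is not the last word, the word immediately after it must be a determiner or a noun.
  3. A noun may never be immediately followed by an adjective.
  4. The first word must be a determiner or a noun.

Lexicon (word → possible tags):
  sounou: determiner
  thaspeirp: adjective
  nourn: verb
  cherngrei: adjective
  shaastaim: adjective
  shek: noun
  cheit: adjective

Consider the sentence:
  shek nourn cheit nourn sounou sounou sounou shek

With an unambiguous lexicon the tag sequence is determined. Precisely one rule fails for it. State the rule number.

Fixed tagging: noun verb adjective verb determiner determiner determiner noun.
Applying the rules: R1 pass, R2 fail, R3 pass, R4 pass.
Only rule 2 fails.

2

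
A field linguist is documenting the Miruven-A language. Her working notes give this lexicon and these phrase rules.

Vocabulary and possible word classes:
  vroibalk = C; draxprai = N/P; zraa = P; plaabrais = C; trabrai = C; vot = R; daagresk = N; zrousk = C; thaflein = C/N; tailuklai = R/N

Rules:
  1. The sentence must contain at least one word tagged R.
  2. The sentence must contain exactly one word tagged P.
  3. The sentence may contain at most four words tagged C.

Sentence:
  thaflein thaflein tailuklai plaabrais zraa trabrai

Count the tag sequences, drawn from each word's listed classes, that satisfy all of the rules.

Candidates per position — 1:thaflein {C,N}; 2:thaflein {C,N}; 3:tailuklai {R,N}; 4:plaabrais {C}; 5:zraa {P}; 6:trabrai {C}.
There are 8 candidate sequences in total.
The sequences that satisfy every rule: C C R C P C; C N R C P C; N C R C P C; N N R C P C.
Count = 4.

4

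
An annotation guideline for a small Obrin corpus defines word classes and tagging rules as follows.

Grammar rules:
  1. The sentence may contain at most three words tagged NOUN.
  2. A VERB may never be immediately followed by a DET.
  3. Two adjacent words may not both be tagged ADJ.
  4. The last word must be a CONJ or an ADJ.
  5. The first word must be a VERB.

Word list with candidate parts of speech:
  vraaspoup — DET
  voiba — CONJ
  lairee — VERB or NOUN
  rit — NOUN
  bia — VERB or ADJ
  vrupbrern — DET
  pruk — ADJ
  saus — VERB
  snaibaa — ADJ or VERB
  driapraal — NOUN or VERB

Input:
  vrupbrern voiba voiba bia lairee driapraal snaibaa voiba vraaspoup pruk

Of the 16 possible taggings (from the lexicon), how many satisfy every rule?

0

Candidates per position — 1:vrupbrern {DET}; 2:voiba {CONJ}; 3:voiba {CONJ}; 4:bia {VERB,ADJ}; 5:lairee {VERB,NOUN}; 6:driapraal {NOUN,VERB}; 7:snaibaa {ADJ,VERB}; 8:voiba {CONJ}; 9:vraaspoup {DET}; 10:pruk {ADJ}.
There are 16 candidate sequences in total.
Rule 5 cannot be satisfied by any choice of tags from the lexicon.
So there is no consistent tagging.
Count = 0.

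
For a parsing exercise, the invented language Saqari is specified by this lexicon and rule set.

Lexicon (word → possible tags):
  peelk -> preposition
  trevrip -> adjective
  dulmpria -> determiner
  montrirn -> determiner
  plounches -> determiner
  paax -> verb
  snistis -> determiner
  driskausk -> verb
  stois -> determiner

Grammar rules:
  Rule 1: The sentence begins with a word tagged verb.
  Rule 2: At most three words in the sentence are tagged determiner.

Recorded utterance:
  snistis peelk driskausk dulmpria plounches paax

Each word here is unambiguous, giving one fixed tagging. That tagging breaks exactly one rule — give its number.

Fixed tagging: determiner preposition verb determiner determiner verb.
Applying the rules: R1 fail, R2 pass.
Only rule 1 fails.

1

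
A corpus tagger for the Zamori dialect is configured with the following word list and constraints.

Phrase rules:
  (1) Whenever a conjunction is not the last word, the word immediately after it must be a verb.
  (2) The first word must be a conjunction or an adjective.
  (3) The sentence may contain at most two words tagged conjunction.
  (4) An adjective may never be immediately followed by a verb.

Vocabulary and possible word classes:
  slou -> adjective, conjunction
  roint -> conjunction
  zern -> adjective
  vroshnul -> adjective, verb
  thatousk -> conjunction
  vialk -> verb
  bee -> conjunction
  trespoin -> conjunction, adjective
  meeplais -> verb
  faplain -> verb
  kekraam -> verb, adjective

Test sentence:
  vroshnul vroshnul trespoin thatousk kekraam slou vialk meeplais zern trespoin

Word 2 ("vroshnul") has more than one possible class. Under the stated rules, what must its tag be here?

adjective

Candidates per position — 1:vroshnul {adjective,verb}; 2:vroshnul {adjective,verb}; 3:trespoin {conjunction,adjective}; 4:thatousk {conjunction}; 5:kekraam {verb,adjective}; 6:slou {adjective,conjunction}; 7:vialk {verb}; 8:meeplais {verb}; 9:zern {adjective}; 10:trespoin {conjunction,adjective}.
Position 1: verb is ruled out by rule 2; that leaves adjective.
Position 2: verb is ruled out by rule 4; that leaves adjective.
Position 3: conjunction is ruled out by rule 1; that leaves adjective.
Position 5: adjective is ruled out by rule 1; that leaves verb.
Position 6: adjective is ruled out by rule 4; that leaves conjunction.
Position 10: conjunction is ruled out by rule 3; that leaves adjective.
So the tagging must be: adjective adjective adjective conjunction verb conjunction verb verb adjective adjective.
Rule-by-rule: rule 1 satisfied; rule 2 satisfied; rule 3 satisfied; rule 4 satisfied.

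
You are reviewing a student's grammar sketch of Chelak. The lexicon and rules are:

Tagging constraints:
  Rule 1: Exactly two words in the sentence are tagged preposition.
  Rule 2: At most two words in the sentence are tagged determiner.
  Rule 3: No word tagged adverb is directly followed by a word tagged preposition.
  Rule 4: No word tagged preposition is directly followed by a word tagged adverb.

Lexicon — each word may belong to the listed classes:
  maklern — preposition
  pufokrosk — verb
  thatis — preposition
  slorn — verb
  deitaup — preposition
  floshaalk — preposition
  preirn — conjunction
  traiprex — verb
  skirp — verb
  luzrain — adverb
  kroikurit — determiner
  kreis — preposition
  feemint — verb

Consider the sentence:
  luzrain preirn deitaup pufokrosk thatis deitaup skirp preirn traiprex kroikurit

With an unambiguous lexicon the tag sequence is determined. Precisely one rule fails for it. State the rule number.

Fixed tagging: adverb conjunction preposition verb preposition preposition verb conjunction verb determiner.
Rule check: R1 fails, R2 ok, R3 ok, R4 ok.
Only rule 1 fails.

1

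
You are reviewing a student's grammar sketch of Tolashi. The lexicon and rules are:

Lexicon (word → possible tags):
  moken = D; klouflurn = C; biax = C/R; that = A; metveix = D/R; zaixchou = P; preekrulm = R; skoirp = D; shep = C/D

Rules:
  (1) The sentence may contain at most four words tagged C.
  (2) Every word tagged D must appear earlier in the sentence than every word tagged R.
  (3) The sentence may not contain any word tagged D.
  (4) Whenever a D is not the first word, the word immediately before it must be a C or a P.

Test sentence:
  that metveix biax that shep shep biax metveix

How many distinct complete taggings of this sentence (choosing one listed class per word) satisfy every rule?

4

Candidates per position — 1:that {A}; 2:metveix {D,R}; 3:biax {C,R}; 4:that {A}; 5:shep {C,D}; 6:shep {C,D}; 7:biax {C,R}; 8:metveix {D,R}.
There are 64 candidate sequences in total.
The sequences that satisfy every rule: A R C A C C C R; A R C A C C R R; A R R A C C C R; A R R A C C R R.
Count = 4.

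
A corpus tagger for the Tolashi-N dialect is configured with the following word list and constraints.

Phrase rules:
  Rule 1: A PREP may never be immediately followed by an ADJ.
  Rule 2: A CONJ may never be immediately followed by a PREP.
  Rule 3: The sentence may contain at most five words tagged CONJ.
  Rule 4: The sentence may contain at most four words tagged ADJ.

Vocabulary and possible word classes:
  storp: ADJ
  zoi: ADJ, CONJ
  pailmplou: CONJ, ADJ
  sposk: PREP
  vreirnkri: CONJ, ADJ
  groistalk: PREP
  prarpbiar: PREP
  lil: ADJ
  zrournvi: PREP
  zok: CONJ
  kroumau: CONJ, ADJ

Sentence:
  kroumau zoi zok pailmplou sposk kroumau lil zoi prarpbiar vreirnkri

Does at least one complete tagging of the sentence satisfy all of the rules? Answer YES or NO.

YES

Candidates per position — 1:kroumau {CONJ,ADJ}; 2:zoi {ADJ,CONJ}; 3:zok {CONJ}; 4:pailmplou {CONJ,ADJ}; 5:sposk {PREP}; 6:kroumau {CONJ,ADJ}; 7:lil {ADJ}; 8:zoi {ADJ,CONJ}; 9:prarpbiar {PREP}; 10:vreirnkri {CONJ,ADJ}.
One satisfying assignment: CONJ CONJ CONJ ADJ PREP CONJ ADJ ADJ PREP CONJ.
Rule-by-rule: rule 1 satisfied; rule 2 satisfied; rule 3 satisfied; rule 4 satisfied.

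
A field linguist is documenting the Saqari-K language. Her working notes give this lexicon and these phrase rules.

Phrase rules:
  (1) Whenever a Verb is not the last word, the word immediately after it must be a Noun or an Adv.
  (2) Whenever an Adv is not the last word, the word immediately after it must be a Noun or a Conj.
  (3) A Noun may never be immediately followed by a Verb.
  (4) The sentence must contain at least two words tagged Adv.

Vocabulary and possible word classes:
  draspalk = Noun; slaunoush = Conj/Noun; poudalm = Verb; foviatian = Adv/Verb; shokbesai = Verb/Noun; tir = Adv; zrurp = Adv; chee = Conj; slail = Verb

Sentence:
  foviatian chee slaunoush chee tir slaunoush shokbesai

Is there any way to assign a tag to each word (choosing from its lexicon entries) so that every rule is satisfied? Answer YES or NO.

YES

Candidates per position — 1:foviatian {Adv,Verb}; 2:chee {Conj}; 3:slaunoush {Conj,Noun}; 4:chee {Conj}; 5:tir {Adv}; 6:slaunoush {Conj,Noun}; 7:shokbesai {Verb,Noun}.
One satisfying assignment: Adv Conj Noun Conj Adv Noun Noun.
Checking: rule 1 ✓; rule 2 ✓; rule 3 ✓; rule 4 ✓.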